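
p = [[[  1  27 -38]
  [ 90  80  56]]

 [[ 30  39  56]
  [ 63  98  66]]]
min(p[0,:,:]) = -38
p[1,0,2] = 56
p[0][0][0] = 1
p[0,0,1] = 27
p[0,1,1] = 80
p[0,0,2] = -38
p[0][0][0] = 1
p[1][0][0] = 30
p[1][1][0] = 63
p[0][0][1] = 27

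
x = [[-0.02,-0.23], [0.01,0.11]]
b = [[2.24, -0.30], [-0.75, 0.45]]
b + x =[[2.22,-0.53], [-0.74,0.56]]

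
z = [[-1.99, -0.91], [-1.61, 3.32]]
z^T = [[-1.99,  -1.61], [-0.91,  3.32]]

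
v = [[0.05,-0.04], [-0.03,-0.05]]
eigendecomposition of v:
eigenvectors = [[0.97, 0.34], [-0.26, 0.94]]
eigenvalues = [0.06, -0.06]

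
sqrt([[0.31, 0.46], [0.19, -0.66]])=[[0.58+0.06j,0.25-0.35j],[(0.1-0.14j),(0.05+0.8j)]]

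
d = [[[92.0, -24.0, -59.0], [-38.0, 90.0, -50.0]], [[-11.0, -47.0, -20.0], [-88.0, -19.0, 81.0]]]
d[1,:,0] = [-11.0, -88.0]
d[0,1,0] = -38.0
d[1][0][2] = -20.0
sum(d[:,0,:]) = -69.0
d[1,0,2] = -20.0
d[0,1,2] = -50.0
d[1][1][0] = -88.0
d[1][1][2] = 81.0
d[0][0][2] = -59.0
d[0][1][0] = -38.0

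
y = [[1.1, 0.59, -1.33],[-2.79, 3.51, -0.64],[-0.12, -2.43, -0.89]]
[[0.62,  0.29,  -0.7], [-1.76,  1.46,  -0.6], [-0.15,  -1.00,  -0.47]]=y@ [[0.63, 0.01, 0.06], [0.01, 0.42, -0.02], [0.06, -0.02, 0.57]]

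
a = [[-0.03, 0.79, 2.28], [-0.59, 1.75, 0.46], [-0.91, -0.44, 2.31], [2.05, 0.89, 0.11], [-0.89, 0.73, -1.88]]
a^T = [[-0.03, -0.59, -0.91, 2.05, -0.89], [0.79, 1.75, -0.44, 0.89, 0.73], [2.28, 0.46, 2.31, 0.11, -1.88]]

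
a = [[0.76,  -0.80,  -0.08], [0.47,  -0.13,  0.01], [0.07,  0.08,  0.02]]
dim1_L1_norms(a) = [1.64, 0.61, 0.17]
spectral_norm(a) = 1.19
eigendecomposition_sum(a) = [[(0.38+0.06j),  (-0.4+0.29j),  (-0.04+0.05j)], [(0.24-0.17j),  -0.07+0.36j,  (0.01+0.05j)], [(0.03-0.08j),  0.04+0.10j,  (0.01+0.01j)]] + [[(0.38-0.06j), (-0.4-0.29j), -0.04-0.05j], [(0.24+0.17j), -0.07-0.36j, (0.01-0.05j)], [(0.03+0.08j), 0.04-0.10j, 0.01-0.01j]] + [[(-0+0j), -0j, -0.00+0.00j], [(-0+0j), -0j, -0.00+0.00j], [-0j, (-0+0j), -0j]]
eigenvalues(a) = [(0.32+0.43j), (0.32-0.43j), 0j]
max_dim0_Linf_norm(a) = 0.8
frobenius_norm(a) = 1.21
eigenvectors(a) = [[(0.79+0j), 0.79-0.00j, -0.07+0.00j], [0.42-0.41j, (0.42+0.41j), -0.16+0.00j], [(0.05-0.17j), 0.05+0.17j, (0.98+0j)]]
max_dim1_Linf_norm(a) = 0.8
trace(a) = 0.65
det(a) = 0.00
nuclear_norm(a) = 1.45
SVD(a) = [[-0.93, 0.33, 0.15], [-0.37, -0.85, -0.38], [0.00, -0.41, 0.91]] @ diag([1.185556212024408, 0.2608681388461556, 0.002069363496013819]) @ [[-0.74, 0.67, 0.06], [-0.67, -0.73, -0.17], [-0.07, -0.16, 0.98]]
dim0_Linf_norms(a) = [0.76, 0.8, 0.08]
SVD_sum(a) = [[0.82, -0.74, -0.07],[0.32, -0.29, -0.03],[-0.00, 0.00, 0.00]] + [[-0.06,-0.06,-0.01],[0.15,0.16,0.04],[0.07,0.08,0.02]] + [[-0.00, -0.00, 0.0], [0.00, 0.00, -0.00], [-0.0, -0.00, 0.0]]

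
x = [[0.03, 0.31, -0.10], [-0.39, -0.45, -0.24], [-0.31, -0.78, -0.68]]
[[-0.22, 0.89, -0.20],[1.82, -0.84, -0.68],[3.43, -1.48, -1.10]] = x@ [[-1.26, -0.56, 1.22],[-1.48, 2.7, -0.31],[-2.77, -0.67, 1.42]]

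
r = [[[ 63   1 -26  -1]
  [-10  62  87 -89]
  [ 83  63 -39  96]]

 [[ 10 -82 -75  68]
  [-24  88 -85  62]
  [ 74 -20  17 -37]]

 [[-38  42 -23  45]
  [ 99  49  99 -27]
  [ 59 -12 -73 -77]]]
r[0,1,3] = -89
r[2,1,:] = [99, 49, 99, -27]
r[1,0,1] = -82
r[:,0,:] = [[63, 1, -26, -1], [10, -82, -75, 68], [-38, 42, -23, 45]]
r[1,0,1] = -82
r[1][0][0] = 10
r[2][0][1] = 42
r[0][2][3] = 96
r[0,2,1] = 63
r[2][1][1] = 49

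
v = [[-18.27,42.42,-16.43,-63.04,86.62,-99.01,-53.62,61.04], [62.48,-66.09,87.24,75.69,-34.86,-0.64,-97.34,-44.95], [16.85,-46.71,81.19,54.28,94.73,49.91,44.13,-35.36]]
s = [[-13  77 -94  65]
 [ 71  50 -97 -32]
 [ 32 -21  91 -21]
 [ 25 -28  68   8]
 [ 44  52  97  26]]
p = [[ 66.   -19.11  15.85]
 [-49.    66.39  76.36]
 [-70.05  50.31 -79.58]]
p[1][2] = 76.36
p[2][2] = -79.58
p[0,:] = [66.0, -19.11, 15.85]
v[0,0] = -18.27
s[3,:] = [25, -28, 68, 8]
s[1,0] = 71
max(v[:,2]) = 87.24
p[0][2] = 15.85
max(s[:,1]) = 77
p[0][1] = -19.11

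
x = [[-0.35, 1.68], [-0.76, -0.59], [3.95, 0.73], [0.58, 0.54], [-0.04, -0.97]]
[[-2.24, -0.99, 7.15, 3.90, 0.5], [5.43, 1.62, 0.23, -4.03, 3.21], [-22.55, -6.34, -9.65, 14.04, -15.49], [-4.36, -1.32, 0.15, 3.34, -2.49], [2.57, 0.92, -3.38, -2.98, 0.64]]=x@[[-5.26,-1.44,-3.11,3.01,-3.83],[-2.43,-0.89,3.61,2.95,-0.5]]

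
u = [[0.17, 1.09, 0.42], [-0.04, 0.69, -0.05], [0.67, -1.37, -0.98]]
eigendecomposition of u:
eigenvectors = [[(0.3+0j), 0.94+0.00j, (0.94-0j)], [(-0.02+0j), (0.26+0.11j), (0.26-0.11j)], [-0.95+0.00j, (0.17-0.11j), 0.17+0.11j]]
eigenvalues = [(-1.22+0j), (0.55+0.08j), (0.55-0.08j)]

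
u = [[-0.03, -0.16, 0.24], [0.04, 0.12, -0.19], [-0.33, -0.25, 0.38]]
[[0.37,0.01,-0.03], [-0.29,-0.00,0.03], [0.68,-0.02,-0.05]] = u @[[-0.35, 0.11, -0.02],[-1.33, -0.08, -0.02],[0.60, -0.01, -0.16]]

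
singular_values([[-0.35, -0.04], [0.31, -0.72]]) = [0.79, 0.33]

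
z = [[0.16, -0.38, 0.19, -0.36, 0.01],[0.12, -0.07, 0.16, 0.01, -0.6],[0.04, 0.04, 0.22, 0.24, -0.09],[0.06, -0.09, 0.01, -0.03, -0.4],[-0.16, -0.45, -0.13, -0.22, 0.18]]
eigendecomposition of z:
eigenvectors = [[0.50+0.00j, 0.53+0.00j, (0.89+0j), 0.89-0.00j, (-0.83+0j)],[(0.53+0j), -0.50+0.00j, -0.20-0.01j, -0.20+0.01j, (0.24+0j)],[(-0.12+0j), -0.30+0.00j, (-0.34+0.09j), (-0.34-0.09j), 0.45+0.00j],[(0.42+0j), (-0.25+0j), -0.02-0.08j, -0.02+0.08j, -0.20+0.00j],[(0.52+0j), (0.57+0j), 0.17+0.05j, (0.17-0.05j), -0.11+0.00j]]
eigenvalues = [(-0.58+0j), (0.59+0j), (0.18+0.06j), (0.18-0.06j), (0.08+0j)]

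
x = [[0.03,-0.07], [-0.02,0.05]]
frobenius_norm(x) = 0.09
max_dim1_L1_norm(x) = 0.1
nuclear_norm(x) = 0.09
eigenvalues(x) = [0.0, 0.08]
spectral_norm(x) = 0.09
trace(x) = 0.08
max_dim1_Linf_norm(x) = 0.07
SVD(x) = [[-0.82, 0.58],[0.58, 0.82]] @ diag([0.09326762794674744, 0.0010721833738185837]) @ [[-0.39, 0.92],[0.92, 0.39]]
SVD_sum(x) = [[0.03, -0.07], [-0.02, 0.05]] + [[0.00, 0.00],[0.00, 0.0]]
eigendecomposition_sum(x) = [[0.00, 0.0], [0.0, 0.0]] + [[0.03, -0.07], [-0.02, 0.05]]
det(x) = 0.00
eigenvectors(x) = [[-0.93, 0.82], [-0.38, -0.57]]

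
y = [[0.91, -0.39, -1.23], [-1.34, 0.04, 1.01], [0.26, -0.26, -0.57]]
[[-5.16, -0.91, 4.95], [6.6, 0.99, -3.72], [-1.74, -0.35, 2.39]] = y@[[-3.37,0.87,1.04], [-1.33,-2.71,-3.41], [2.12,2.24,-2.17]]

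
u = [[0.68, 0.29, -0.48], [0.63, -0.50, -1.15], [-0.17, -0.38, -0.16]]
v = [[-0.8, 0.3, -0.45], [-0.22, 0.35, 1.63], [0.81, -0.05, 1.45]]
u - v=[[1.48, -0.01, -0.03], [0.85, -0.85, -2.78], [-0.98, -0.33, -1.61]]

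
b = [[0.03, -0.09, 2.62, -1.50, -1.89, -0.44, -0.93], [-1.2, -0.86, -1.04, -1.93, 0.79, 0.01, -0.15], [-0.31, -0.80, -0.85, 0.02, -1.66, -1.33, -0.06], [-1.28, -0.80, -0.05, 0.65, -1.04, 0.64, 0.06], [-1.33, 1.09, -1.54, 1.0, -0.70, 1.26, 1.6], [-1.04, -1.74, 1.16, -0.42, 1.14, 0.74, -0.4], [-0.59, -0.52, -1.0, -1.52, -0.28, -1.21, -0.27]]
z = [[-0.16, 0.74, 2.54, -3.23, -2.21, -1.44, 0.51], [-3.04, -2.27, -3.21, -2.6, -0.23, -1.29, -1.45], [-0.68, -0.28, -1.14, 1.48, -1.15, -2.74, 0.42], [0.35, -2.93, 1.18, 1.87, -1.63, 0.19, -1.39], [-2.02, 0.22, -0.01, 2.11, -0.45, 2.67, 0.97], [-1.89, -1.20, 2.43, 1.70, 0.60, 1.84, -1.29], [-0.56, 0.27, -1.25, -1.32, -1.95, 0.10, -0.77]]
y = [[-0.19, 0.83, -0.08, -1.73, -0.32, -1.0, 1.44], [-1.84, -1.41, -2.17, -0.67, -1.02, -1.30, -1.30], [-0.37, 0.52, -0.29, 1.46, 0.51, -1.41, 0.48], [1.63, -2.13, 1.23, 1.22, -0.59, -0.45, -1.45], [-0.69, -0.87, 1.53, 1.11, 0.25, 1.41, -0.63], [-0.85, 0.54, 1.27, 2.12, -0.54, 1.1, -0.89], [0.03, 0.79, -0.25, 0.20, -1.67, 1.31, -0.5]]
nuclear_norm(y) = 18.07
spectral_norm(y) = 5.02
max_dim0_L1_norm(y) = 8.51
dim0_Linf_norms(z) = [3.04, 2.93, 3.21, 3.23, 2.21, 2.74, 1.45]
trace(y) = 0.18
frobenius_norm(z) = 11.64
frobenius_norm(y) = 7.87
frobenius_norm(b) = 7.46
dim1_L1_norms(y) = [5.59, 9.71, 5.04, 8.7, 6.49, 7.31, 4.75]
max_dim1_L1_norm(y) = 9.71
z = y + b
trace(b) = -1.26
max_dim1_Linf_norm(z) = 3.23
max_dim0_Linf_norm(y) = 2.17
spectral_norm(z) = 6.90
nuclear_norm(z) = 27.89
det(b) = -17.89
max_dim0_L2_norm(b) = 3.66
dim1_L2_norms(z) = [4.97, 5.94, 3.61, 4.27, 4.11, 4.38, 2.85]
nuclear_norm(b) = 16.62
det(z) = -5715.31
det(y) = -117.10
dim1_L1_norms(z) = [10.83, 14.09, 7.89, 9.54, 8.45, 10.95, 6.22]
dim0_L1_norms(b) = [5.78, 5.9, 8.26, 7.04, 7.5, 5.63, 3.47]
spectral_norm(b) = 4.50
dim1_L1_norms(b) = [7.5, 5.98, 5.03, 4.52, 8.52, 6.64, 5.39]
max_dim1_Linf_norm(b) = 2.62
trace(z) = -1.08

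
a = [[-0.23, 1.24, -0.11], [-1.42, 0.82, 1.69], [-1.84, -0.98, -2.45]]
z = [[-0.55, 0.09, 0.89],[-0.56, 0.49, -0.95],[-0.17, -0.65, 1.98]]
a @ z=[[-0.55, 0.66, -1.60], [0.03, -0.82, 1.3], [1.98, 0.95, -5.56]]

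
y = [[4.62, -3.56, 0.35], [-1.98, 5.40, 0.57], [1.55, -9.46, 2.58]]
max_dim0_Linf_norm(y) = 9.46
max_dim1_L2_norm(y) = 9.93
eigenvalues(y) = [(7.27+0j), (2.67+1.66j), (2.67-1.66j)]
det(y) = 71.57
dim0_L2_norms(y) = [5.26, 11.46, 2.67]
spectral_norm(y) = 12.24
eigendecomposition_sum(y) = [[(4.3+0j),  -6.08+0.00j,  -0.42-0.00j],[(-2.55+0j),  (3.61+0j),  0.25+0.00j],[6.57+0.00j,  (-9.29+0j),  (-0.64-0j)]] + [[0.16+0.96j,  (1.26+0.46j),  (0.38-0.45j)], [0.29+0.58j,  0.90+0.05j,  (0.16-0.36j)], [-2.51+1.35j,  (-0.09+3.94j),  (1.61+0.64j)]] + [[0.16-0.96j, 1.26-0.46j, 0.38+0.45j], [0.29-0.58j, 0.90-0.05j, (0.16+0.36j)], [-2.51-1.35j, (-0.09-3.94j), (1.61-0.64j)]]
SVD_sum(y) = [[1.59, -4.55, 0.77], [-1.82, 5.21, -0.88], [3.16, -9.07, 1.54]] + [[2.91,0.86,-0.93], [-0.48,-0.14,0.15], [-1.73,-0.51,0.55]] + [[0.12,0.13,0.51], [0.32,0.33,1.3], [0.12,0.13,0.49]]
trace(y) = 12.60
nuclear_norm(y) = 17.53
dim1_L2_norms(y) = [5.84, 5.78, 9.93]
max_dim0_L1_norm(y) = 18.42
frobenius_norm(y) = 12.89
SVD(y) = [[-0.4, -0.85, 0.34], [0.46, 0.14, 0.88], [-0.80, 0.51, 0.33]] @ diag([12.236132456018359, 3.7302077600345074, 1.5680920208178186]) @ [[-0.33, 0.93, -0.16], [-0.92, -0.27, 0.29], [0.23, 0.24, 0.94]]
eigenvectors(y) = [[0.52+0.00j, (0.1-0.3j), (0.1+0.3j)], [(-0.31+0j), 0.01-0.21j, (0.01+0.21j)], [0.80+0.00j, 0.93+0.00j, (0.93-0j)]]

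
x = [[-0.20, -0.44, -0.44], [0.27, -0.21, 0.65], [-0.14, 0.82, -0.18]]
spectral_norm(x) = 0.99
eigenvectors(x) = [[0.04, -0.93, -0.69], [-0.67, -0.12, 0.35], [0.74, 0.36, 0.63]]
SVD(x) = [[-0.14, -0.76, -0.64], [-0.54, 0.6, -0.59], [0.83, 0.26, -0.49]] @ diag([0.9895736878102277, 0.8427678368235795, 0.03982825139734887]) @ [[-0.24, 0.86, -0.44], [0.33, 0.50, 0.8], [0.91, 0.04, -0.40]]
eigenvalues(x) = [-0.94, -0.08, 0.43]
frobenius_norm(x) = 1.30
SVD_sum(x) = [[0.03,-0.12,0.06], [0.13,-0.46,0.24], [-0.19,0.71,-0.36]] + [[-0.21, -0.32, -0.51], [0.17, 0.25, 0.40], [0.07, 0.11, 0.18]] + [[-0.02, -0.0, 0.01],[-0.02, -0.00, 0.01],[-0.02, -0.00, 0.01]]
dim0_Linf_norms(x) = [0.27, 0.82, 0.65]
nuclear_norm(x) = 1.87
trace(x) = -0.59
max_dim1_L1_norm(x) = 1.14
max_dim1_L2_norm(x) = 0.85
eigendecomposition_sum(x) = [[-0.01, 0.02, -0.03],[0.24, -0.4, 0.48],[-0.26, 0.44, -0.53]] + [[-0.10, -0.08, -0.06], [-0.01, -0.01, -0.01], [0.04, 0.03, 0.03]] + [[-0.09, -0.39, -0.35], [0.05, 0.2, 0.18], [0.08, 0.35, 0.32]]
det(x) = 0.03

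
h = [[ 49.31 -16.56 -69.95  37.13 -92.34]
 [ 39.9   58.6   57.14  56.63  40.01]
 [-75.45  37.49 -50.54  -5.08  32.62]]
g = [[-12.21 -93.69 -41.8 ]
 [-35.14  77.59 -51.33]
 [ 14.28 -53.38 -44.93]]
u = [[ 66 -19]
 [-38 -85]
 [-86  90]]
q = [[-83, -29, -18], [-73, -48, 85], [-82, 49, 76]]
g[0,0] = -12.21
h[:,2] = [-69.95, 57.14, -50.54]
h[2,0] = -75.45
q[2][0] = -82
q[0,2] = -18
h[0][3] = 37.13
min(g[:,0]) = -35.14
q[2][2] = 76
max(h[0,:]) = 49.31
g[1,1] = 77.59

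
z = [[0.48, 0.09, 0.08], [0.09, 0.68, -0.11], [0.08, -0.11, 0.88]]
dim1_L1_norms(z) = [0.65, 0.88, 1.07]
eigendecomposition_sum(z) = [[0.32, -0.15, -0.09], [-0.15, 0.07, 0.04], [-0.09, 0.04, 0.03]] + [[0.15,0.27,0.09], [0.27,0.48,0.17], [0.09,0.17,0.06]] + [[0.01,-0.03,0.08], [-0.03,0.13,-0.32], [0.08,-0.32,0.8]]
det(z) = 0.27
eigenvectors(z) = [[-0.88,0.47,0.09], [0.40,0.84,-0.37], [0.25,0.29,0.92]]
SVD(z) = [[0.09, 0.47, -0.88], [-0.37, 0.84, 0.4], [0.92, 0.29, 0.25]] @ diag([0.9319692627491805, 0.6917964194714022, 0.41623431777941766]) @ [[0.09, -0.37, 0.92], [0.47, 0.84, 0.29], [-0.88, 0.4, 0.25]]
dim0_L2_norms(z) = [0.49, 0.69, 0.89]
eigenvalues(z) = [0.42, 0.69, 0.93]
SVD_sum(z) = [[0.01, -0.03, 0.08],[-0.03, 0.13, -0.32],[0.08, -0.32, 0.8]] + [[0.15,0.27,0.09], [0.27,0.48,0.17], [0.09,0.17,0.06]] + [[0.32,-0.15,-0.09], [-0.15,0.07,0.04], [-0.09,0.04,0.03]]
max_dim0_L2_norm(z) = 0.89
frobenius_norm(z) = 1.23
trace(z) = 2.04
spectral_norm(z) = 0.93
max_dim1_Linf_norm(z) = 0.88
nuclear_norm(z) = 2.04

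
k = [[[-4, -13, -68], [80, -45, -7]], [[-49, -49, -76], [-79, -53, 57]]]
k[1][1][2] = 57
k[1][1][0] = -79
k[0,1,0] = 80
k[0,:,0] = [-4, 80]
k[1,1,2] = 57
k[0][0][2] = -68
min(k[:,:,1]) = -53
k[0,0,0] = -4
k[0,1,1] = -45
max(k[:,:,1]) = -13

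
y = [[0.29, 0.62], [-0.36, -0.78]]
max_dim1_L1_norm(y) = 1.14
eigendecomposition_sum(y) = [[0.01, 0.01], [-0.00, -0.0]] + [[0.28, 0.61], [-0.36, -0.78]]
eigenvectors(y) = [[0.91,-0.62], [-0.42,0.79]]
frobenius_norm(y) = 1.10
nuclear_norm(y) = 1.10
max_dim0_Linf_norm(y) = 0.78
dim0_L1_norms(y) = [0.65, 1.4]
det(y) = -0.00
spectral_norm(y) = 1.10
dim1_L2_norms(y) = [0.68, 0.86]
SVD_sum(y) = [[0.29, 0.62],  [-0.36, -0.78]] + [[0.00, -0.00], [0.00, -0.0]]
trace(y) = -0.49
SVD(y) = [[-0.62, 0.78], [0.78, 0.62]] @ diag([1.0984045431260796, 0.0027312341511825156]) @ [[-0.42, -0.91], [0.91, -0.42]]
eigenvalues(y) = [0.01, -0.5]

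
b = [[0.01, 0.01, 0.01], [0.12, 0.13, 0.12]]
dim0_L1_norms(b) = [0.13, 0.14, 0.13]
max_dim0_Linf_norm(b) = 0.13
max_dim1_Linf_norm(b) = 0.13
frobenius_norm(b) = 0.21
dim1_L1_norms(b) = [0.03, 0.37]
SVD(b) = [[-0.08, -1.00], [-1.0, 0.08]] @ diag([0.21447509229111375, 0.0006593835896121362]) @ [[-0.56,-0.61,-0.56], [-0.43,0.79,-0.43]]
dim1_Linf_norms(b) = [0.01, 0.13]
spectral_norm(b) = 0.21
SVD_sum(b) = [[0.01,0.01,0.01], [0.12,0.13,0.12]] + [[0.0, -0.0, 0.0],[-0.0, 0.0, -0.00]]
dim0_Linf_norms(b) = [0.12, 0.13, 0.12]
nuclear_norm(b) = 0.22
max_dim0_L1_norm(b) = 0.14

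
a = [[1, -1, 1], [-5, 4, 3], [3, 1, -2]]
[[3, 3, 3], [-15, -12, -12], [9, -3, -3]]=a@[[3, 0, 0], [0, -3, -3], [0, 0, 0]]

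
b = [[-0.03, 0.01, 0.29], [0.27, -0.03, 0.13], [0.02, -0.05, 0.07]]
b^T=[[-0.03, 0.27, 0.02],[0.01, -0.03, -0.05],[0.29, 0.13, 0.07]]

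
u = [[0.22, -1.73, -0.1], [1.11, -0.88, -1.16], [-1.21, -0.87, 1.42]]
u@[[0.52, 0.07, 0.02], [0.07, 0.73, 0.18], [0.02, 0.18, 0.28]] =[[-0.01, -1.27, -0.34],[0.49, -0.77, -0.46],[-0.66, -0.46, 0.22]]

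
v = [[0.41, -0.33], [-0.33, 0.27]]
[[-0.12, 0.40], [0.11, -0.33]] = v@[[0.59, 1.01], [1.11, 0.03]]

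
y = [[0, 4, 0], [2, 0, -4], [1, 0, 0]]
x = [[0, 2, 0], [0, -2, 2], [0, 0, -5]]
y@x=[[0, -8, 8], [0, 4, 20], [0, 2, 0]]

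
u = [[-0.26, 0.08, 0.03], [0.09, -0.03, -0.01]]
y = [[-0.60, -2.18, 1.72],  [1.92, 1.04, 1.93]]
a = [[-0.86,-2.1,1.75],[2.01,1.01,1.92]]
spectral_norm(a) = 3.01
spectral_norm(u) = 0.29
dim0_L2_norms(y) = [2.01, 2.42, 2.59]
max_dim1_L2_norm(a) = 2.96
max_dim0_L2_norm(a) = 2.6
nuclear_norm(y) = 5.76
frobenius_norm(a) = 4.12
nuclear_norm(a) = 5.82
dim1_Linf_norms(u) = [0.26, 0.09]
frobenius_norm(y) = 4.07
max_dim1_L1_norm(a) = 4.94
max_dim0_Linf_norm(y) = 2.18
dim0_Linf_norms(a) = [2.01, 2.1, 1.92]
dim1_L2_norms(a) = [2.87, 2.96]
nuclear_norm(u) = 0.29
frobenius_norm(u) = 0.29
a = u + y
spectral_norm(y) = 2.92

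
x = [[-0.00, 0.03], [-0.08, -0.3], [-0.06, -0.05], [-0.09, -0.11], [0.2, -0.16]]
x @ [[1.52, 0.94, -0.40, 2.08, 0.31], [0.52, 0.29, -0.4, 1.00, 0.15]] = [[0.02, 0.01, -0.01, 0.03, 0.00], [-0.28, -0.16, 0.15, -0.47, -0.07], [-0.12, -0.07, 0.04, -0.17, -0.03], [-0.19, -0.12, 0.08, -0.3, -0.04], [0.22, 0.14, -0.02, 0.26, 0.04]]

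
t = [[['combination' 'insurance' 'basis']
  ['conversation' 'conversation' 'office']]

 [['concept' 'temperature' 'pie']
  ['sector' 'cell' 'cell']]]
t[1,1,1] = 'cell'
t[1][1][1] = 'cell'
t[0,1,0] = 'conversation'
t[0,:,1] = ['insurance', 'conversation']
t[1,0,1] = 'temperature'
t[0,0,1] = 'insurance'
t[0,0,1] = 'insurance'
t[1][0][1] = 'temperature'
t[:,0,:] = [['combination', 'insurance', 'basis'], ['concept', 'temperature', 'pie']]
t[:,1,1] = ['conversation', 'cell']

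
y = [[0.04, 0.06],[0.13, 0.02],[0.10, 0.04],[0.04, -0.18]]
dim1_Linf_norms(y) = [0.06, 0.13, 0.1, 0.18]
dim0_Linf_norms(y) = [0.13, 0.18]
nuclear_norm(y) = 0.37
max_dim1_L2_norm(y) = 0.18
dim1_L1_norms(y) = [0.1, 0.15, 0.14, 0.22]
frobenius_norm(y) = 0.26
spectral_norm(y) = 0.20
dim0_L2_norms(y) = [0.17, 0.19]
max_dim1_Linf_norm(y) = 0.18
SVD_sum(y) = [[0.01, 0.07], [0.01, 0.05], [0.01, 0.06], [-0.04, -0.16]] + [[0.03, -0.01],[0.12, -0.03],[0.09, -0.02],[0.08, -0.02]]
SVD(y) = [[0.34, 0.15], [0.24, 0.71], [0.31, 0.52], [-0.85, 0.45]] @ diag([0.1959356906183445, 0.17236358415254768]) @ [[0.21, 0.98], [0.98, -0.21]]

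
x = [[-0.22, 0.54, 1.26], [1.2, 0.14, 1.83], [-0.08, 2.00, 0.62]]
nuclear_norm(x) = 5.21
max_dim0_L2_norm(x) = 2.31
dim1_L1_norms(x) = [2.02, 3.17, 2.7]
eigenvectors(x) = [[(0.46+0.3j), 0.46-0.30j, (0.4+0j)], [0.54-0.11j, 0.54+0.11j, (0.66+0j)], [-0.63+0.00j, (-0.63-0j), (0.64+0j)]]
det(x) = 3.34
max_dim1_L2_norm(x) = 2.19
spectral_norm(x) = 2.72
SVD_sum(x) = [[0.30, 0.69, 1.00], [0.44, 1.01, 1.46], [0.38, 0.87, 1.26]] + [[-0.01, 0.02, -0.01], [0.56, -0.93, 0.48], [-0.64, 1.07, -0.54]] + [[-0.51,  -0.17,  0.27],[0.19,  0.06,  -0.1],[0.18,  0.06,  -0.1]]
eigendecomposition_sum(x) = [[-0.24+0.78j, (-0.08-0.61j), (0.23+0.14j)],[0.38+0.74j, -0.49-0.39j, (0.27-0.07j)],[-0.25-0.91j, 0.46+0.55j, (-0.31+0.01j)]] + [[(-0.24-0.78j), (-0.08+0.61j), (0.23-0.14j)], [(0.38-0.74j), (-0.49+0.39j), (0.27+0.07j)], [-0.25+0.91j, 0.46-0.55j, (-0.31-0.01j)]] + [[0.27+0.00j, 0.69-0.00j, (0.79-0j)], [(0.44+0j), 1.13-0.00j, 1.29-0.00j], [0.42+0.00j, (1.09-0j), (1.25-0j)]]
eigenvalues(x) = [(-1.05+0.4j), (-1.05-0.4j), (2.64+0j)]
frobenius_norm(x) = 3.34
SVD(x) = [[0.46, -0.01, -0.89], [0.67, 0.66, 0.34], [0.58, -0.75, 0.31]] @ diag([2.720099202143081, 1.8070066115441654, 0.6802113174126441]) @ [[0.24, 0.55, 0.8], [0.47, -0.78, 0.40], [0.85, 0.28, -0.45]]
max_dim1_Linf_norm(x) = 2.0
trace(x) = 0.54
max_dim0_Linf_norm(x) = 2.0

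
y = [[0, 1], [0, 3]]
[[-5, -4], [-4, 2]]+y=[[-5, -3], [-4, 5]]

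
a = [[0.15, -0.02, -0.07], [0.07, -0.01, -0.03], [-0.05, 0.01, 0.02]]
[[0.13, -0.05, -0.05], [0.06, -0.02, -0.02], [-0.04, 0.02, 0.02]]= a @ [[0.77, -0.26, -0.18], [-0.26, 0.33, 0.09], [-0.18, 0.09, 0.26]]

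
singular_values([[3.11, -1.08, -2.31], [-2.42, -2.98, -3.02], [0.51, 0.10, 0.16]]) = [4.98, 3.94, 0.11]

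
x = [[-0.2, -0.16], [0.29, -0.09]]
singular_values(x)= [0.35, 0.18]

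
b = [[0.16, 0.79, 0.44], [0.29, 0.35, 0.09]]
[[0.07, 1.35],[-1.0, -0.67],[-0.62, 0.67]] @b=[[0.4, 0.53, 0.15], [-0.35, -1.02, -0.5], [0.1, -0.26, -0.21]]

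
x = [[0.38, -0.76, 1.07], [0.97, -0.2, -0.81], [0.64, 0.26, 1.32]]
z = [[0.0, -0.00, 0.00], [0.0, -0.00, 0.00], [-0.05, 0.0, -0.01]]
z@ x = [[0.0, 0.0, 0.0], [0.00, 0.00, 0.00], [-0.03, 0.04, -0.07]]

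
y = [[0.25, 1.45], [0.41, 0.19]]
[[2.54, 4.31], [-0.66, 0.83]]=y@[[-2.64,0.70], [2.21,2.85]]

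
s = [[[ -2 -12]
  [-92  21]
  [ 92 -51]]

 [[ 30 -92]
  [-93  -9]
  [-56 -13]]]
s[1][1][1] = -9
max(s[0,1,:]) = 21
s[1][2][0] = -56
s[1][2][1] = -13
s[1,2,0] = -56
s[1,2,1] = -13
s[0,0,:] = [-2, -12]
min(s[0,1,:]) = -92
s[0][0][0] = -2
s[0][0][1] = -12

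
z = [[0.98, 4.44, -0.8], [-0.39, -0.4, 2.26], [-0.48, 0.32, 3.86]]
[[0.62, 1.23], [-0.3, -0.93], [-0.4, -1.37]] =z@[[0.3, -0.26],[0.06, 0.26],[-0.07, -0.41]]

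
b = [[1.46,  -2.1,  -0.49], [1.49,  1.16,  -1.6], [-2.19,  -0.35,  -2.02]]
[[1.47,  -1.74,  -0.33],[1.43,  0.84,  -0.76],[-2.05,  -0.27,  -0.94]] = b@[[0.96, -0.03, -0.02],  [-0.03, 0.8, 0.03],  [-0.02, 0.03, 0.48]]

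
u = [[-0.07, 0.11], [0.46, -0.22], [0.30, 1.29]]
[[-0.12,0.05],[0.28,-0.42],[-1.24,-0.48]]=u @ [[0.14, -0.99], [-0.99, -0.14]]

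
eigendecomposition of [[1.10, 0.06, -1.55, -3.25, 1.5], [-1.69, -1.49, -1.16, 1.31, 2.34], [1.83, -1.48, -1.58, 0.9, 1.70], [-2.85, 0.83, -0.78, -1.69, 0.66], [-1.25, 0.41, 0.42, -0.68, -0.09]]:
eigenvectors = [[(0.59+0j), -0.27-0.21j, -0.27+0.21j, (0.22+0j), 0.15+0.00j], [-0.54+0.00j, -0.63+0.00j, -0.63-0.00j, 0.87+0.00j, (0.74+0j)], [0.25+0.00j, -0.49+0.24j, -0.49-0.24j, (-0.04+0j), 0.23+0.00j], [-0.53+0.00j, -0.16-0.36j, (-0.16+0.36j), 0.30+0.00j, 0.22+0.00j], [(-0.16+0j), 0.08-0.17j, 0.08+0.17j, 0.33+0.00j, (0.57+0j)]]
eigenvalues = [(2.89+0j), (-3.08+1.26j), (-3.08-1.26j), (-0.5+0j), (0.01+0j)]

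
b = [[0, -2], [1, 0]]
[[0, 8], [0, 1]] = b@[[0, 1], [0, -4]]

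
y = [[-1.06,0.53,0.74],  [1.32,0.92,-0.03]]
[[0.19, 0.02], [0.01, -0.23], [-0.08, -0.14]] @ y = [[-0.18,0.12,0.14],[-0.31,-0.21,0.01],[-0.1,-0.17,-0.06]]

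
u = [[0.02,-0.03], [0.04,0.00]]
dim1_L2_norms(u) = [0.04, 0.04]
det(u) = 0.00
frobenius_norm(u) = 0.05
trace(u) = 0.02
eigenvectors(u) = [[0.19+0.63j, (0.19-0.63j)], [(0.76+0j), 0.76-0.00j]]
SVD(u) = [[-0.64, -0.77], [-0.77, 0.64]] @ diag([0.047580889333901547, 0.025220209558903642]) @ [[-0.92, 0.4], [0.40, 0.92]]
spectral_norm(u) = 0.05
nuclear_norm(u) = 0.07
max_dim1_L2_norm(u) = 0.04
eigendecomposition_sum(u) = [[0.01+0.02j, -0.02+0.00j],  [(0.02-0.01j), 0.02j]] + [[0.01-0.02j, -0.02-0.00j], [0.02+0.01j, -0.02j]]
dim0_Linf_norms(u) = [0.04, 0.03]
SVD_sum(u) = [[0.03, -0.01],[0.03, -0.01]] + [[-0.01, -0.02], [0.01, 0.01]]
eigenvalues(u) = [(0.01+0.03j), (0.01-0.03j)]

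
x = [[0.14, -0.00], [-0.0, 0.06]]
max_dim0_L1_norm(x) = 0.14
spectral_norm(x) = 0.14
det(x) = 0.01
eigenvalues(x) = [0.14, 0.06]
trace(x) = 0.20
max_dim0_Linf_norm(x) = 0.14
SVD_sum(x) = [[0.14,0.00], [0.00,0.0]] + [[0.00, 0.0], [0.0, 0.06]]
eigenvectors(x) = [[1.0, 0.00], [0.0, 1.0]]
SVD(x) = [[1.00, 0.0], [0.0, 1.0]] @ diag([0.14, 0.06]) @ [[1.0, 0.00], [0.00, 1.0]]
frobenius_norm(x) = 0.15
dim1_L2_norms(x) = [0.14, 0.06]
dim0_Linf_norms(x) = [0.14, 0.06]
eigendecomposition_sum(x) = [[0.14, 0.00], [0.0, 0.00]] + [[0.00,0.0], [0.0,0.06]]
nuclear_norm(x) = 0.20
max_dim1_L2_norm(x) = 0.14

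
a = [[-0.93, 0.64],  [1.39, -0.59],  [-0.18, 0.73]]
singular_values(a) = [1.95, 0.58]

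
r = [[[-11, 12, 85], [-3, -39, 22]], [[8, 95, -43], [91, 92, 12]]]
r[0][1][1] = -39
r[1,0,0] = 8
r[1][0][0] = 8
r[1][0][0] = 8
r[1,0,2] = -43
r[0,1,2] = 22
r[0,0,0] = -11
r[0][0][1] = 12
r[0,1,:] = [-3, -39, 22]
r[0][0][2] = 85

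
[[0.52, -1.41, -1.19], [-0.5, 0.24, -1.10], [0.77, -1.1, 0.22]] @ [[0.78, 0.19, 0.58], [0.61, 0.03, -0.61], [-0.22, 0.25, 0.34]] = [[-0.19, -0.24, 0.76],[-0.00, -0.36, -0.81],[-0.12, 0.17, 1.19]]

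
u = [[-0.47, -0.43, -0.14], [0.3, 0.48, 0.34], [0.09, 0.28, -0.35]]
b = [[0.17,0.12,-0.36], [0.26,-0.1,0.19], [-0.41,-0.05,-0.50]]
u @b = [[-0.13, -0.01, 0.16], [0.04, -0.03, -0.19], [0.23, 0.00, 0.2]]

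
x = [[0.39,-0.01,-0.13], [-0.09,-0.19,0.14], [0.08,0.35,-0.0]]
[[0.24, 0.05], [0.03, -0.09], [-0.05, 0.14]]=x @ [[0.70, 0.11], [-0.29, 0.38], [0.26, -0.07]]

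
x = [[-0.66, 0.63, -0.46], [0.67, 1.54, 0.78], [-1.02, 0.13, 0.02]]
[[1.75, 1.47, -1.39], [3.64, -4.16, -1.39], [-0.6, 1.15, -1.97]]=x@[[0.9, -1.29, 1.77], [2.69, -0.86, -1.13], [-1.42, -2.53, -1.07]]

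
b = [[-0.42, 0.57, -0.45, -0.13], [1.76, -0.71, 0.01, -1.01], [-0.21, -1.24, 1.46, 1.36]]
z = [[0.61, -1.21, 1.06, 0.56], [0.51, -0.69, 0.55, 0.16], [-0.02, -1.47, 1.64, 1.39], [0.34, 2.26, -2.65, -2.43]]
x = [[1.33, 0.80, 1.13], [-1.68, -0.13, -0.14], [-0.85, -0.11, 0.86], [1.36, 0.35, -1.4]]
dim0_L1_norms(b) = [2.39, 2.52, 1.92, 2.5]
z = x @ b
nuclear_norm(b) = 4.67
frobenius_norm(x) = 3.46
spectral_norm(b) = 2.49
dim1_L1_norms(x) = [3.26, 1.95, 1.82, 3.11]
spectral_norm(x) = 2.80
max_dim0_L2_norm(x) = 2.68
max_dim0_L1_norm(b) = 2.52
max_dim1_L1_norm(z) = 7.68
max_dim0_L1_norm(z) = 5.9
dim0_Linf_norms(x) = [1.68, 0.8, 1.4]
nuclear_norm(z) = 6.37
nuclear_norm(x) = 5.23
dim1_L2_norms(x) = [1.92, 1.69, 1.21, 1.98]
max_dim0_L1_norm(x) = 5.22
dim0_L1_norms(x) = [5.22, 1.39, 3.53]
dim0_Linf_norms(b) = [1.76, 1.24, 1.46, 1.36]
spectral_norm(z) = 5.31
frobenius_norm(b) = 3.30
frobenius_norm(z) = 5.41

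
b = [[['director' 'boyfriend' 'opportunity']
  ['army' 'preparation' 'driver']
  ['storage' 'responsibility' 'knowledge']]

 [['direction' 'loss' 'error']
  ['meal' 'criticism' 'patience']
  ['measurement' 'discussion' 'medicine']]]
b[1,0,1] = 'loss'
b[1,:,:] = [['direction', 'loss', 'error'], ['meal', 'criticism', 'patience'], ['measurement', 'discussion', 'medicine']]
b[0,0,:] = ['director', 'boyfriend', 'opportunity']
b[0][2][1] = 'responsibility'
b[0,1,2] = 'driver'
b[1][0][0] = 'direction'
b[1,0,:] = ['direction', 'loss', 'error']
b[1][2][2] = 'medicine'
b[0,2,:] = ['storage', 'responsibility', 'knowledge']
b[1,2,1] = 'discussion'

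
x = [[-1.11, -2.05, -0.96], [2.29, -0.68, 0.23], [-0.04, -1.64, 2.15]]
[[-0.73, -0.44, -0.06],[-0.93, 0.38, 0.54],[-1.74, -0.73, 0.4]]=x @ [[-0.19,0.24,0.19], [0.62,0.18,-0.12], [-0.34,-0.2,0.10]]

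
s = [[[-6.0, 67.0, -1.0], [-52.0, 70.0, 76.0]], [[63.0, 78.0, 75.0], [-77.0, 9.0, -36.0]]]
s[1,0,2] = 75.0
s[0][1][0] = -52.0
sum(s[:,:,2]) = 114.0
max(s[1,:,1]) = 78.0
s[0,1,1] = 70.0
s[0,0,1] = 67.0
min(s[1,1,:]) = -77.0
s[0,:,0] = [-6.0, -52.0]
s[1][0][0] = 63.0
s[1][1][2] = -36.0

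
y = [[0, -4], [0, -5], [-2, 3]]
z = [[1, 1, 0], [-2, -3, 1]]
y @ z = [[8, 12, -4], [10, 15, -5], [-8, -11, 3]]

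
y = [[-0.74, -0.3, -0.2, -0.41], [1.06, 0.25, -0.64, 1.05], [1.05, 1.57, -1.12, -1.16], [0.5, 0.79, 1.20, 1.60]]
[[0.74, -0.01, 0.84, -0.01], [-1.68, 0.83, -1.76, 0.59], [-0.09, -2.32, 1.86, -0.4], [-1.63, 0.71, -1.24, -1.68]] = y @ [[-0.43, -0.21, -1.05, 0.85], [-0.28, -0.73, 1.13, -1.37], [0.26, -0.23, -0.09, -0.49], [-0.94, 1.04, -0.94, -0.27]]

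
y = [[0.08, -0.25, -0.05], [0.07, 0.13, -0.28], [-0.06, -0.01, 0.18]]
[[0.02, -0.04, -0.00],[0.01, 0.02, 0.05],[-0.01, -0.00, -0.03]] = y @ [[0.08, -0.13, 0.03], [-0.06, 0.12, 0.04], [-0.05, -0.05, -0.14]]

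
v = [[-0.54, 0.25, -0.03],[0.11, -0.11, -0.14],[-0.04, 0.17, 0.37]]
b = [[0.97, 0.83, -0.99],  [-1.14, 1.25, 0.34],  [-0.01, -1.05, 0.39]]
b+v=[[0.43, 1.08, -1.02], [-1.03, 1.14, 0.20], [-0.05, -0.88, 0.76]]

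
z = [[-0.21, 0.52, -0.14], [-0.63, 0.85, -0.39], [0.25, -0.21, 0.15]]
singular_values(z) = [1.31, 0.17, 0.0]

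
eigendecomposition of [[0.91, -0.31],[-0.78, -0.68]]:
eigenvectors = [[0.91,0.18], [-0.41,0.98]]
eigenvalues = [1.05, -0.82]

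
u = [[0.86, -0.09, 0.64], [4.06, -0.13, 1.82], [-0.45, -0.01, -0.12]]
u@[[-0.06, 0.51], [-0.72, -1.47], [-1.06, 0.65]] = [[-0.67,0.99], [-2.08,3.44], [0.16,-0.29]]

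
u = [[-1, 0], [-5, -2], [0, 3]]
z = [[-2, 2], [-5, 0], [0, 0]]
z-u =[[-1, 2], [0, 2], [0, -3]]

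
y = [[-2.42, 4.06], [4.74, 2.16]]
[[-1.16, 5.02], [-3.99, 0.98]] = y @ [[-0.56,  -0.28], [-0.62,  1.07]]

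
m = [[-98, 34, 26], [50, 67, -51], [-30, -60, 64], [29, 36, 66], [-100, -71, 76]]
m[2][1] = -60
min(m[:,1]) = -71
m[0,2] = 26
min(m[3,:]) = 29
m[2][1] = -60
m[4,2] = 76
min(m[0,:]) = -98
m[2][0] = -30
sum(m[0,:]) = -38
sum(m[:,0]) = -149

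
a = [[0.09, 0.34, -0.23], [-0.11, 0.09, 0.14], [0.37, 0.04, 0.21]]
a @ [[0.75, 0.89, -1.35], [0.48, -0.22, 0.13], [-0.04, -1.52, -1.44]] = [[0.24, 0.35, 0.25], [-0.04, -0.33, -0.04], [0.29, 0.00, -0.8]]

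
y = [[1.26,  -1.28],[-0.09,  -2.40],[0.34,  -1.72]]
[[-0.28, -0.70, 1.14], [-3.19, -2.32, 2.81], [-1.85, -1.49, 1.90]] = y @[[1.09, 0.41, -0.27], [1.29, 0.95, -1.16]]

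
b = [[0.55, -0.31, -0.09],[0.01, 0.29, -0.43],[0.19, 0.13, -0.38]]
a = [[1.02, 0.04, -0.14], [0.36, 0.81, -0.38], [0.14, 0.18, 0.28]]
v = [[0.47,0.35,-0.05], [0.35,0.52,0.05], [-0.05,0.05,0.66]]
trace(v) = 1.65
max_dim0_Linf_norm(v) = 0.66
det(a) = 0.30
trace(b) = 0.46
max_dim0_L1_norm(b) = 0.9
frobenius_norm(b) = 0.93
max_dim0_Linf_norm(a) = 1.02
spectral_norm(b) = 0.68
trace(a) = 2.11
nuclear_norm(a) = 2.28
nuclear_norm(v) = 1.65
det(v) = 0.08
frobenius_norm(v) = 1.09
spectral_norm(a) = 1.21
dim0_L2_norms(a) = [1.09, 0.83, 0.49]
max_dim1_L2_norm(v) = 0.66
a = b + v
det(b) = -0.00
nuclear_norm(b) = 1.32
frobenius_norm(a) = 1.46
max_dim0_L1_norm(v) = 0.92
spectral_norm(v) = 0.85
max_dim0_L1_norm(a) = 1.52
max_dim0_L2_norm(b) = 0.58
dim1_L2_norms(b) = [0.64, 0.52, 0.44]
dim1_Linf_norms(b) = [0.55, 0.43, 0.38]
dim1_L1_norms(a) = [1.2, 1.55, 0.6]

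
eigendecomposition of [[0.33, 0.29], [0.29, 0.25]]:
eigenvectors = [[0.75, -0.66], [0.66, 0.75]]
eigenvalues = [0.58, -0.0]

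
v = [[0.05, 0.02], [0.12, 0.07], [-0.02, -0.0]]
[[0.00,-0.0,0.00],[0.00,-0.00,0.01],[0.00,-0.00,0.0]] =v @ [[-0.0, 0.05, -0.08], [0.01, -0.13, 0.23]]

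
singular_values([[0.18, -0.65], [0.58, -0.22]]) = [0.82, 0.41]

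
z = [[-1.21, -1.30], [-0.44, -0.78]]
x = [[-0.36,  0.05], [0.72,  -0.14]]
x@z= [[0.41, 0.43],[-0.81, -0.83]]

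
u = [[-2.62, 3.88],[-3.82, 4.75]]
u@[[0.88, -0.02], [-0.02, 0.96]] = [[-2.38, 3.78],[-3.46, 4.64]]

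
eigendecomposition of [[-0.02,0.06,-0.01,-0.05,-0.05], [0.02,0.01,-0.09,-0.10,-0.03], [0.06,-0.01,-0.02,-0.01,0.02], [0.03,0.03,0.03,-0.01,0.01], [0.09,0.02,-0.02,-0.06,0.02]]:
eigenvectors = [[(0.44-0.1j), (0.44+0.1j), (-0.51+0j), 0.21+0.04j, 0.21-0.04j], [0.61+0.00j, (0.61-0j), (0.47+0j), -0.52+0.20j, (-0.52-0.2j)], [(-0.02-0.23j), (-0.02+0.23j), 0.55+0.00j, 0.41-0.22j, (0.41+0.22j)], [-0.04-0.31j, (-0.04+0.31j), -0.33+0.00j, (-0.21+0.25j), (-0.21-0.25j)], [(0.16-0.5j), 0.16+0.50j, (0.32+0j), (-0.57+0j), -0.57-0.00j]]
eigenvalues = [(0.03+0.11j), (0.03-0.11j), (-0.07+0j), (-0+0j), (-0-0j)]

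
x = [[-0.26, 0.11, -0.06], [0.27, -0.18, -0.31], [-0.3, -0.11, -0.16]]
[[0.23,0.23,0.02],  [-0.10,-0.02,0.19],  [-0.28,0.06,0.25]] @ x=[[-0.00, -0.02, -0.09], [-0.04, -0.03, -0.02], [0.01, -0.07, -0.04]]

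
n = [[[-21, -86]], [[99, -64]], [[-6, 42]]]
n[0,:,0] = [-21]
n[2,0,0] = -6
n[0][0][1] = -86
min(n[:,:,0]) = -21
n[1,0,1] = -64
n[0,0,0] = -21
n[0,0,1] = -86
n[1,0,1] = -64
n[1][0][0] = 99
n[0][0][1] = -86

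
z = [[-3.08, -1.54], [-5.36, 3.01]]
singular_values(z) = [6.51, 2.69]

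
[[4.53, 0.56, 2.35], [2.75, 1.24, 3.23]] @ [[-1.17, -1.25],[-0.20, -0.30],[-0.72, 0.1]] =[[-7.10, -5.6], [-5.79, -3.49]]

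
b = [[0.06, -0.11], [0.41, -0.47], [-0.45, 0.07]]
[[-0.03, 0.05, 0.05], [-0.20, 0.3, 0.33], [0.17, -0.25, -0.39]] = b @ [[-0.36, 0.52, 0.87], [0.12, -0.19, 0.06]]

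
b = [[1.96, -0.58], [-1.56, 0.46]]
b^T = [[1.96, -1.56], [-0.58, 0.46]]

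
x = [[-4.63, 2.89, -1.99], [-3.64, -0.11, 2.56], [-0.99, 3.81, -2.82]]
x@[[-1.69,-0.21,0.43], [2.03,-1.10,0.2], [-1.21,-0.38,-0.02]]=[[16.1, -1.45, -1.37], [2.83, -0.09, -1.64], [12.82, -2.91, 0.39]]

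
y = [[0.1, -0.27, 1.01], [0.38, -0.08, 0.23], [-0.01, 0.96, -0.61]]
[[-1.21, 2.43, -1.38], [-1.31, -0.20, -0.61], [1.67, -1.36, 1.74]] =y @[[-2.83,-2.1,-0.76],[1.35,0.27,1.18],[-0.56,2.69,-0.98]]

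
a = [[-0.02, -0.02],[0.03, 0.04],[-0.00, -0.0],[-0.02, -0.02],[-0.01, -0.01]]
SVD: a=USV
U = [[-0.43, -0.51], [0.76, -0.65], [0.00, 0.00], [-0.43, -0.51], [-0.22, -0.25]]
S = [0.07, 0.0]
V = [[0.65, 0.76], [0.76, -0.65]]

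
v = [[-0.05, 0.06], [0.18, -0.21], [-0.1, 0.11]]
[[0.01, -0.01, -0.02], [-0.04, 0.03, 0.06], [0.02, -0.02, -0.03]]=v@[[0.29, -0.24, -0.41], [0.44, -0.36, -0.62]]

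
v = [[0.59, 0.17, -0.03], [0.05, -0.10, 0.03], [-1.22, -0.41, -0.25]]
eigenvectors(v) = [[-0.59, -0.08, -0.21], [-0.01, 0.21, 0.78], [0.81, -0.97, -0.59]]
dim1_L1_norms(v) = [0.79, 0.18, 1.88]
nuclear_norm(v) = 1.69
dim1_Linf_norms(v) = [0.59, 0.1, 1.22]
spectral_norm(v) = 1.44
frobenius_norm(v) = 1.45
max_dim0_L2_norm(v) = 1.36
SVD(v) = [[-0.42, -0.90, -0.15],[-0.01, 0.17, -0.99],[0.91, -0.41, -0.08]] @ diag([1.4418764371007038, 0.1359650670360055, 0.11316289444722422]) @ [[-0.94, -0.31, -0.15], [-0.15, -0.01, 0.99], [-0.3, 0.95, -0.04]]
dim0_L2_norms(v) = [1.36, 0.45, 0.25]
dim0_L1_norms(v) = [1.86, 0.68, 0.31]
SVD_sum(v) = [[0.57, 0.18, 0.09],[0.02, 0.01, 0.0],[-1.23, -0.40, -0.20]] + [[0.02, 0.0, -0.12], [-0.0, -0.0, 0.02], [0.01, 0.00, -0.06]] + [[0.01, -0.02, 0.00], [0.03, -0.11, 0.00], [0.00, -0.01, 0.00]]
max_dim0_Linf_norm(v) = 1.22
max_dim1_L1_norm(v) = 1.88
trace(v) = 0.24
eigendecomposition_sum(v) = [[0.61, 0.15, -0.02], [0.01, 0.00, -0.0], [-0.85, -0.21, 0.02]] + [[-0.03, -0.03, -0.02], [0.09, 0.07, 0.06], [-0.41, -0.33, -0.3]] + [[0.01, 0.05, 0.01], [-0.04, -0.17, -0.03], [0.03, 0.13, 0.03]]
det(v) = 0.02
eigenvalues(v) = [0.63, -0.26, -0.14]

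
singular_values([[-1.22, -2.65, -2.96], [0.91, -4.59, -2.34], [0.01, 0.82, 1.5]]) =[6.59, 1.97, 0.57]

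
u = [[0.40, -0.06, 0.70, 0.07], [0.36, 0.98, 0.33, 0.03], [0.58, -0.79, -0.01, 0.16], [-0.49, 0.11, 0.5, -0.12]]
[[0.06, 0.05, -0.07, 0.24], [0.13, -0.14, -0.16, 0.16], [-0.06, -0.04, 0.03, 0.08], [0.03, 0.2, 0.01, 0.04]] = u@[[0.05, -0.24, -0.11, 0.16], [0.09, -0.12, -0.11, 0.02], [0.07, 0.20, -0.05, 0.25], [-0.12, 0.02, 0.03, 0.05]]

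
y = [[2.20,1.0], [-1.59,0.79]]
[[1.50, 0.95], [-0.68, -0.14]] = y @ [[0.56,0.27],[0.27,0.36]]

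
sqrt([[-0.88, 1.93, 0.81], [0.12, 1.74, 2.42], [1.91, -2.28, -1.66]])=[[0.02, 0.86, -0.12],[-0.79, 2.00, 0.99],[1.73, -1.60, 0.35]]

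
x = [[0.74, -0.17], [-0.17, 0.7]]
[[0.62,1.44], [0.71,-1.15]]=x @ [[1.14, 1.66], [1.29, -1.24]]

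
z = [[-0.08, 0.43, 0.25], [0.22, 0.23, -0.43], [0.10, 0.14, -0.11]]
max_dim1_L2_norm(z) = 0.53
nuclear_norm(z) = 1.11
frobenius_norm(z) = 0.76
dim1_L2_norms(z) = [0.5, 0.53, 0.2]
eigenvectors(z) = [[-0.89, 0.81, 0.87], [0.44, 0.44, 0.09], [0.12, 0.38, 0.48]]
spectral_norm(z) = 0.57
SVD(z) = [[0.23, 0.97, -0.13], [-0.92, 0.17, -0.34], [-0.31, 0.19, 0.93]] @ diag([0.571523512114666, 0.5040842645121362, 0.03098272698417445]) @ [[-0.44, -0.28, 0.85], [-0.04, 0.96, 0.29], [0.90, -0.09, 0.43]]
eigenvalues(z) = [-0.33, 0.27, 0.1]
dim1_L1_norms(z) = [0.76, 0.88, 0.35]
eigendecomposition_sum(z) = [[-0.23, 0.08, 0.42], [0.12, -0.04, -0.21], [0.03, -0.01, -0.06]] + [[0.2, 0.53, -0.47], [0.11, 0.29, -0.25], [0.09, 0.25, -0.22]] + [[-0.05, -0.18, 0.31], [-0.00, -0.02, 0.03], [-0.03, -0.10, 0.17]]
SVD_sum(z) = [[-0.06,-0.04,0.11],[0.23,0.15,-0.45],[0.08,0.05,-0.15]] + [[-0.02, 0.47, 0.14],[-0.00, 0.08, 0.03],[-0.00, 0.09, 0.03]] + [[-0.0,0.00,-0.00],  [-0.01,0.00,-0.0],  [0.03,-0.00,0.01]]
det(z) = -0.01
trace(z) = 0.04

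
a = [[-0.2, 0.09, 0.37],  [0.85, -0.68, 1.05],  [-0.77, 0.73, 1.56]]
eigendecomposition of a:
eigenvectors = [[-0.02, -0.60, 0.19], [-0.96, -0.79, 0.44], [0.27, 0.07, 0.88]]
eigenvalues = [-0.96, -0.12, 1.76]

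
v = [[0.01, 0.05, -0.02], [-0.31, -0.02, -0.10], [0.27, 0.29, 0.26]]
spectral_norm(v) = 0.54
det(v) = 0.00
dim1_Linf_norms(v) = [0.05, 0.31, 0.29]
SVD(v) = [[-0.04, -0.13, -0.99],[0.52, -0.85, 0.09],[-0.85, -0.51, 0.10]] @ diag([0.5437907139647568, 0.19084037898544282, 0.044402805704059724]) @ [[-0.72, -0.48, -0.50], [0.65, -0.72, -0.24], [-0.25, -0.5, 0.83]]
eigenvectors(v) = [[(-0-0.25j), (-0+0.25j), -0.21+0.00j],  [(0.55-0.22j), 0.55+0.22j, -0.19+0.00j],  [(-0.77+0j), (-0.77-0j), 0.96+0.00j]]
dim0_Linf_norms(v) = [0.31, 0.29, 0.26]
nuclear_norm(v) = 0.78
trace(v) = 0.25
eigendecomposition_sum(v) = [[-0.01+0.07j, 0.05+0.01j, 0.01+0.02j], [-0.17+0.03j, (0.01+0.12j), (-0.04+0.03j)], [(0.22+0.04j), (0.04-0.14j), 0.06-0.02j]] + [[-0.01-0.07j,  (0.05-0.01j),  (0.01-0.02j)],[-0.17-0.03j,  (0.01-0.12j),  -0.04-0.03j],[0.22-0.04j,  (0.04+0.14j),  (0.06+0.02j)]] + [[0.04-0.00j, -0.04+0.00j, -0.03+0.00j], [0.03-0.00j, (-0.04+0j), (-0.03+0j)], [(-0.18+0j), 0.20-0.00j, 0.15-0.00j]]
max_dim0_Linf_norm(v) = 0.31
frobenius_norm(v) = 0.58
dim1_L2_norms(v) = [0.05, 0.33, 0.47]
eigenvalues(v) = [(0.05+0.17j), (0.05-0.17j), (0.14+0j)]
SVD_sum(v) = [[0.02, 0.01, 0.01], [-0.20, -0.14, -0.14], [0.33, 0.22, 0.23]] + [[-0.02, 0.02, 0.01],[-0.10, 0.12, 0.04],[-0.06, 0.07, 0.02]] + [[0.01, 0.02, -0.04], [-0.00, -0.00, 0.0], [-0.00, -0.0, 0.0]]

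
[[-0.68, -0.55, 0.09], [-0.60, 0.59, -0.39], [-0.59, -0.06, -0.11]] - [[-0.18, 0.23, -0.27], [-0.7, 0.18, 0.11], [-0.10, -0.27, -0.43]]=[[-0.5, -0.78, 0.36],[0.10, 0.41, -0.50],[-0.49, 0.21, 0.32]]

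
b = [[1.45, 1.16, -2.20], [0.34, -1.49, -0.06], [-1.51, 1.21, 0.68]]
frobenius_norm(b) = 3.85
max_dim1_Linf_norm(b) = 2.2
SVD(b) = [[-0.91,0.3,0.27], [0.01,-0.65,0.76], [0.41,0.7,0.59]] @ diag([3.051068942101336, 2.323542438286708, 0.35514623470521595]) @ [[-0.63, -0.19, 0.75], [-0.36, 0.93, -0.07], [-0.68, -0.31, -0.66]]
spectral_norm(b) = 3.05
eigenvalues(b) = [2.93, -0.47, -1.81]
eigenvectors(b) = [[-0.85, -0.69, -0.6], [-0.07, -0.19, 0.52], [0.53, -0.7, -0.61]]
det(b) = 2.52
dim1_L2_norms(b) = [2.88, 1.53, 2.05]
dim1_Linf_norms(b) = [2.2, 1.49, 1.51]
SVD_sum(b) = [[1.77,0.53,-2.09], [-0.01,-0.0,0.02], [-0.78,-0.24,0.93]] + [[-0.25, 0.66, -0.05],[0.54, -1.4, 0.10],[-0.58, 1.51, -0.11]] + [[-0.07, -0.03, -0.06], [-0.19, -0.08, -0.18], [-0.14, -0.07, -0.14]]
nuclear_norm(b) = 5.73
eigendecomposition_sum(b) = [[1.81,-0.01,-1.78],[0.16,-0.0,-0.15],[-1.14,0.01,1.11]] + [[-0.11,  -0.42,  -0.24], [-0.03,  -0.11,  -0.07], [-0.12,  -0.43,  -0.25]] + [[-0.25, 1.59, -0.18], [0.22, -1.37, 0.16], [-0.26, 1.63, -0.19]]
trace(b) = 0.64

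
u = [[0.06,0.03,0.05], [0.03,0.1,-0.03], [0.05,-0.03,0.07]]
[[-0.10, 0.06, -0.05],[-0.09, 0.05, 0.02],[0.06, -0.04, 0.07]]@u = [[-0.01, 0.0, -0.01], [-0.00, 0.00, -0.00], [0.01, -0.00, 0.01]]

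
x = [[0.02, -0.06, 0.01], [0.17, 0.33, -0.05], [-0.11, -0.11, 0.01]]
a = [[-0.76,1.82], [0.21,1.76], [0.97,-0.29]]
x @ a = [[-0.02,-0.07], [-0.11,0.90], [0.07,-0.4]]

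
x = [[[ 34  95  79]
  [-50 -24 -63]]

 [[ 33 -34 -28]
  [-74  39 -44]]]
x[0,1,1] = -24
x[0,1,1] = -24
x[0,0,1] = 95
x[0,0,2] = 79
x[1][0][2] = -28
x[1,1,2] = -44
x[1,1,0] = -74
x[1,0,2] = -28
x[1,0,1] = -34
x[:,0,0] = [34, 33]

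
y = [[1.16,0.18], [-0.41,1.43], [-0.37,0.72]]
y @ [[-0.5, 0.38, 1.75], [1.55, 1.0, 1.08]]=[[-0.30,0.62,2.22], [2.42,1.27,0.83], [1.3,0.58,0.13]]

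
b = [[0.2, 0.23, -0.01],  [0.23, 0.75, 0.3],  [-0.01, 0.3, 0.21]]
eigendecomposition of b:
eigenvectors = [[-0.27, -0.78, 0.57],[-0.89, -0.02, -0.45],[-0.36, 0.63, 0.69]]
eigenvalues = [0.94, 0.21, 0.0]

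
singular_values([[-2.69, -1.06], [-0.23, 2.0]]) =[2.97, 1.89]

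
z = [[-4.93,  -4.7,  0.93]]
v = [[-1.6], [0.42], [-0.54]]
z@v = [[5.41]]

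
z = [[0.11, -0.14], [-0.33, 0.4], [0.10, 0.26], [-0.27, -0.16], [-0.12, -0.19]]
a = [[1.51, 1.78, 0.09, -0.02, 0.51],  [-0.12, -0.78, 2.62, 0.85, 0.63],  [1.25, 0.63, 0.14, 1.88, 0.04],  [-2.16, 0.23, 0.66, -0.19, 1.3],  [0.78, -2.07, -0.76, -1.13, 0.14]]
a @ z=[[-0.47, 0.43], [0.20, 0.13], [-0.57, -0.19], [-0.35, 0.35], [0.98, -0.98]]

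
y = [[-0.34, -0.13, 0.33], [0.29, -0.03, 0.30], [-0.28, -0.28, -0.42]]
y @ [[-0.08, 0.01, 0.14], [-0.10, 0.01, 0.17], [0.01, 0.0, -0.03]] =[[0.04, -0.0, -0.08], [-0.02, 0.00, 0.03], [0.05, -0.01, -0.07]]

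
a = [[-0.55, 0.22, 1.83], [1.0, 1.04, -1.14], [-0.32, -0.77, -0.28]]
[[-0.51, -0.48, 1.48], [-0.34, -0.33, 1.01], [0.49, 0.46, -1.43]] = a@[[-0.38,-0.36,1.11], [-0.35,-0.33,1.02], [-0.35,-0.33,1.02]]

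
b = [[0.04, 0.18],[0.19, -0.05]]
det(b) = -0.04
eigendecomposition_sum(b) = [[0.11, 0.09], [0.09, 0.07]] + [[-0.07, 0.09],  [0.1, -0.12]]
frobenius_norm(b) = 0.27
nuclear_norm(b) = 0.38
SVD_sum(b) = [[-0.05, 0.03], [0.17, -0.09]] + [[0.09,0.15], [0.02,0.04]]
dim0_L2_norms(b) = [0.19, 0.19]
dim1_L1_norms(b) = [0.22, 0.24]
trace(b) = -0.01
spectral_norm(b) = 0.20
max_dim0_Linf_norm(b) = 0.19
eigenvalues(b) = [0.19, -0.2]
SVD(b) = [[0.27,-0.96], [-0.96,-0.27]] @ diag([0.19746539545846317, 0.18332325983473224]) @ [[-0.87, 0.49],[-0.49, -0.87]]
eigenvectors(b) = [[0.78, -0.61], [0.63, 0.79]]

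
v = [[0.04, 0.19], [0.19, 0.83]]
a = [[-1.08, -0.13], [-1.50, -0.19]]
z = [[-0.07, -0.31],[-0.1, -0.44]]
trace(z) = -0.51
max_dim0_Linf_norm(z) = 0.44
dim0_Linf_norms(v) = [0.19, 0.83]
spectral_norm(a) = 1.86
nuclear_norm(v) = 0.88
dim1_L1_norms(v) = [0.23, 1.02]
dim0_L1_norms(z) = [0.17, 0.75]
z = a @ v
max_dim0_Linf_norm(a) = 1.5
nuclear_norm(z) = 0.55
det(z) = -0.00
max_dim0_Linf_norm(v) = 0.83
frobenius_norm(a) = 1.86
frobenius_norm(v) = 0.87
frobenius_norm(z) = 0.55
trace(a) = -1.27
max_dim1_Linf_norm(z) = 0.44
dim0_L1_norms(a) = [2.58, 0.32]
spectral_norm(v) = 0.87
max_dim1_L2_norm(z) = 0.45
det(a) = 0.01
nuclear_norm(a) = 1.87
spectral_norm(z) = 0.55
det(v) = -0.00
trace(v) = 0.87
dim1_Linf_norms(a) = [1.08, 1.5]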